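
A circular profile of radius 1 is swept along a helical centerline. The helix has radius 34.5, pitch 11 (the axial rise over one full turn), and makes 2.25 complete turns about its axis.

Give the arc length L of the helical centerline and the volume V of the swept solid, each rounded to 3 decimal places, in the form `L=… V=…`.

L=488.360 V=1534.228

2πR = 2π·34.5 = 216.769893
per-turn = √(216.769893² + 11²) = √(46989.1866 + 121) = √47110.1866 = 217.048811
L = 2.25 × 217.048811 = 488.359826
V = π·1² × L = 3.141593 × 488.359826 = 1534.227641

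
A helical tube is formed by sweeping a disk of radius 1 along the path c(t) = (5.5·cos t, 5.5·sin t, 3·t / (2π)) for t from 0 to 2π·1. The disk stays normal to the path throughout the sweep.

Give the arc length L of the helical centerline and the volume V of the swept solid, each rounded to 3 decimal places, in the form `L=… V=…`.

L=34.687 V=108.974

2πR = 2π·5.5 = 34.557519
per-turn = √(34.557519² + 3²) = √(1194.2221 + 9) = √1203.2221 = 34.687492
L = 1 × 34.687492 = 34.687492
V = π·1² × L = 3.141593 × 34.687492 = 108.973971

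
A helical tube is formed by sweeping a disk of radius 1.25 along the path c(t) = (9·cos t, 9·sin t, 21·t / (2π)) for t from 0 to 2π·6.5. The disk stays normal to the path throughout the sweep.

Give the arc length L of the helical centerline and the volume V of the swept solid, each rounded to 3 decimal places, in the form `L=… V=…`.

2πR = 2π·9 = 56.548668
per-turn = √(56.548668² + 21²) = √(3197.7518 + 441) = √3638.7518 = 60.322067
L = 6.5 × 60.322067 = 392.093439
V = π·1.25² × L = 4.908739 × 392.093439 = 1924.684166

L=392.093 V=1924.684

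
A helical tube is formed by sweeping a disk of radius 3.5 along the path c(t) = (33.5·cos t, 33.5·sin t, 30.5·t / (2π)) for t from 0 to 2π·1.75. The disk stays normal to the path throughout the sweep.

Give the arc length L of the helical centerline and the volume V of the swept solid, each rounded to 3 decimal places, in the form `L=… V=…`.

L=372.199 V=14323.886

2πR = 2π·33.5 = 210.486708
per-turn = √(210.486708² + 30.5²) = √(44304.6542 + 930.25) = √45234.9042 = 212.684988
L = 1.75 × 212.684988 = 372.198729
V = π·3.5² × L = 38.484510 × 372.198729 = 14323.885716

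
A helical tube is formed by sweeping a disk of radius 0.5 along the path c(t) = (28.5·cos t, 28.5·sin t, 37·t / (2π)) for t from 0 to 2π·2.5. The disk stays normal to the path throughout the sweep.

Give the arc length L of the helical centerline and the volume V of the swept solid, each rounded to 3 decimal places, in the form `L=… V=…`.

L=457.133 V=359.032

2πR = 2π·28.5 = 179.070781
per-turn = √(179.070781² + 37²) = √(32066.3447 + 1369) = √33435.3447 = 182.853342
L = 2.5 × 182.853342 = 457.133355
V = π·0.5² × L = 0.785398 × 457.133355 = 359.031698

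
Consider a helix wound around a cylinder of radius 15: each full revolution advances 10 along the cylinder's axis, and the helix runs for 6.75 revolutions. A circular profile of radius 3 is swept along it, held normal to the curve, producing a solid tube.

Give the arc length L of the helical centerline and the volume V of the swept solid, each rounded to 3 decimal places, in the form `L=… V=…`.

2πR = 2π·15 = 94.247780
per-turn = √(94.247780² + 10²) = √(8882.6440 + 100) = √8982.6440 = 94.776811
L = 6.75 × 94.776811 = 639.743476
V = π·3² × L = 28.274334 × 639.743476 = 18088.320648

L=639.743 V=18088.321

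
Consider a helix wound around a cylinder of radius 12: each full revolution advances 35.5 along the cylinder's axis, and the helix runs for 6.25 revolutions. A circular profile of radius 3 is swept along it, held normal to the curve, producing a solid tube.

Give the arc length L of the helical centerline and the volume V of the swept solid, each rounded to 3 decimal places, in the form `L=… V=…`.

2πR = 2π·12 = 75.398224
per-turn = √(75.398224² + 35.5²) = √(5684.8921 + 1260.25) = √6945.1421 = 83.337519
L = 6.25 × 83.337519 = 520.859496
V = π·3² × L = 28.274334 × 520.859496 = 14726.955298

L=520.859 V=14726.955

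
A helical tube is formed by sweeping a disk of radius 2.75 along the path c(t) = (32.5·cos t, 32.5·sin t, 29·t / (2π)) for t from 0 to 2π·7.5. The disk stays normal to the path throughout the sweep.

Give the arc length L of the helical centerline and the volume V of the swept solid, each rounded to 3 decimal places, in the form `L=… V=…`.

L=1546.893 V=36751.551

2πR = 2π·32.5 = 204.203522
per-turn = √(204.203522² + 29²) = √(41699.0786 + 841) = √42540.0786 = 206.252463
L = 7.5 × 206.252463 = 1546.893474
V = π·2.75² × L = 23.758294 × 1546.893474 = 36751.550635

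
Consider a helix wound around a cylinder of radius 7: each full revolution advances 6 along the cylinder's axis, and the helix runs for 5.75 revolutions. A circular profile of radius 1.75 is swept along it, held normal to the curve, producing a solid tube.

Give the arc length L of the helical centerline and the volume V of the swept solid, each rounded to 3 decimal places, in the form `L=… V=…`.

L=255.241 V=2455.702

2πR = 2π·7 = 43.982297
per-turn = √(43.982297² + 6²) = √(1934.4425 + 36) = √1970.4425 = 44.389666
L = 5.75 × 44.389666 = 255.240580
V = π·1.75² × L = 9.621128 × 255.240580 = 2455.702168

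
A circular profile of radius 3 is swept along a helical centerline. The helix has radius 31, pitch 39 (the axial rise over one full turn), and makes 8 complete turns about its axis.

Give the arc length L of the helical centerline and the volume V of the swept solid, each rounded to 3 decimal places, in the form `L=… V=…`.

L=1589.158 V=44932.397

2πR = 2π·31 = 194.778745
per-turn = √(194.778745² + 39²) = √(37938.7593 + 1521) = √39459.7593 = 198.644807
L = 8 × 198.644807 = 1589.158455
V = π·3² × L = 28.274334 × 1589.158455 = 44932.396760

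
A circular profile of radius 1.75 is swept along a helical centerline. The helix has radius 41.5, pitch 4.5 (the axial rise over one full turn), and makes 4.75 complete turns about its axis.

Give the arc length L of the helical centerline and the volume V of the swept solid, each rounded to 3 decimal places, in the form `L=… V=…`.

L=1238.757 V=11918.242

2πR = 2π·41.5 = 260.752190
per-turn = √(260.752190² + 4.5²) = √(67991.7047 + 20.25) = √68011.9547 = 260.791017
L = 4.75 × 260.791017 = 1238.757332
V = π·1.75² × L = 9.621128 × 1238.757332 = 11918.242238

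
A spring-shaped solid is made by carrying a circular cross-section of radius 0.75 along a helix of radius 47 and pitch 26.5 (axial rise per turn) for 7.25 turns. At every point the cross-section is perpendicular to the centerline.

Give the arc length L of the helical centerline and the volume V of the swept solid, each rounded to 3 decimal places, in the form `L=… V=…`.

L=2149.598 V=3798.654

2πR = 2π·47 = 295.309709
per-turn = √(295.309709² + 26.5²) = √(87207.8245 + 702.25) = √87910.0745 = 296.496331
L = 7.25 × 296.496331 = 2149.598402
V = π·0.75² × L = 1.767146 × 2149.598402 = 3798.653933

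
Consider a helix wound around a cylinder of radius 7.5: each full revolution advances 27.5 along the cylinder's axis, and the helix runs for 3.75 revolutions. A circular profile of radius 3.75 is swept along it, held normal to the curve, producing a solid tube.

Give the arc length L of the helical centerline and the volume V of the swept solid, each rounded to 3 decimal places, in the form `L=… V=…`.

L=204.604 V=9039.129

2πR = 2π·7.5 = 47.123890
per-turn = √(47.123890² + 27.5²) = √(2220.6610 + 756.25) = √2976.9110 = 54.561076
L = 3.75 × 54.561076 = 204.604034
V = π·3.75² × L = 44.178647 × 204.604034 = 9039.129337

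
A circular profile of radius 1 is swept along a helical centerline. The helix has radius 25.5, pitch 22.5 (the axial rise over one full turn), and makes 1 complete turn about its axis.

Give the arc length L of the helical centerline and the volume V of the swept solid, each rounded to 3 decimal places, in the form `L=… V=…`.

L=161.793 V=508.289

2πR = 2π·25.5 = 160.221225
per-turn = √(160.221225² + 22.5²) = √(25670.8410 + 506.25) = √26177.0910 = 161.793359
L = 1 × 161.793359 = 161.793359
V = π·1² × L = 3.141593 × 161.793359 = 508.288828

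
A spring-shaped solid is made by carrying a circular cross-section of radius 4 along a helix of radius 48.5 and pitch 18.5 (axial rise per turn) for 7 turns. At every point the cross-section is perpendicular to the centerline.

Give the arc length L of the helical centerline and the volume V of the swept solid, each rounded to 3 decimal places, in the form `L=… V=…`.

2πR = 2π·48.5 = 304.734487
per-turn = √(304.734487² + 18.5²) = √(92863.1078 + 342.25) = √93205.3578 = 305.295525
L = 7 × 305.295525 = 2137.068678
V = π·4² × L = 50.265482 × 2137.068678 = 107420.788123

L=2137.069 V=107420.788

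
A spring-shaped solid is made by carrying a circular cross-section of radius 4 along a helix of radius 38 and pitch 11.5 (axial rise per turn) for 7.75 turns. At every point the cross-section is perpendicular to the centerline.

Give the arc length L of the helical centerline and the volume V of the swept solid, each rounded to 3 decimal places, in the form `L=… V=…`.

L=1852.543 V=93118.978

2πR = 2π·38 = 238.761042
per-turn = √(238.761042² + 11.5²) = √(57006.8350 + 132.25) = √57139.0850 = 239.037832
L = 7.75 × 239.037832 = 1852.543196
V = π·4² × L = 50.265482 × 1852.543196 = 93118.977534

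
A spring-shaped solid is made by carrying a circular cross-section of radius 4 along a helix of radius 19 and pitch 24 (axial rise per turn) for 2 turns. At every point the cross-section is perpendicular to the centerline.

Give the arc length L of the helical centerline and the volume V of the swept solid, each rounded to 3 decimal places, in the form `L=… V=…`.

2πR = 2π·19 = 119.380521
per-turn = √(119.380521² + 24²) = √(14251.7088 + 576) = √14827.7088 = 121.769080
L = 2 × 121.769080 = 243.538159
V = π·4² × L = 50.265482 × 243.538159 = 12241.563073

L=243.538 V=12241.563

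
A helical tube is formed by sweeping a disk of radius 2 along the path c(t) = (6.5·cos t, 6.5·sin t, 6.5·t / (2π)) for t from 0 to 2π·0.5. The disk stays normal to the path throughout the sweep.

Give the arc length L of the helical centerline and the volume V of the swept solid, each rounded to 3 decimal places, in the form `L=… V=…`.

L=20.677 V=259.839

2πR = 2π·6.5 = 40.840704
per-turn = √(40.840704² + 6.5²) = √(1667.9631 + 42.25) = √1710.2131 = 41.354723
L = 0.5 × 41.354723 = 20.677362
V = π·2² × L = 12.566371 × 20.677362 = 259.839390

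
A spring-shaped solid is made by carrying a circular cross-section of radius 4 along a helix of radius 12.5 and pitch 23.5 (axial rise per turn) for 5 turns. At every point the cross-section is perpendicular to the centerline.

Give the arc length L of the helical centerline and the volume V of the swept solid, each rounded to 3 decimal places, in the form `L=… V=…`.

2πR = 2π·12.5 = 78.539816
per-turn = √(78.539816² + 23.5²) = √(6168.5028 + 552.25) = √6720.7528 = 81.980197
L = 5 × 81.980197 = 409.900987
V = π·4² × L = 50.265482 × 409.900987 = 20603.870848

L=409.901 V=20603.871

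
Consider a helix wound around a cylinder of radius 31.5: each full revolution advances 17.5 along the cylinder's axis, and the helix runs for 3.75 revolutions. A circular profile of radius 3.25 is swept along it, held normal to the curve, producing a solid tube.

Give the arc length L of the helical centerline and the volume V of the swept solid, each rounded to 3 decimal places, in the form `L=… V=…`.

L=745.097 V=24724.604

2πR = 2π·31.5 = 197.920337
per-turn = √(197.920337² + 17.5²) = √(39172.4599 + 306.25) = √39478.7099 = 198.692501
L = 3.75 × 198.692501 = 745.096878
V = π·3.25² × L = 33.183072 × 745.096878 = 24724.603648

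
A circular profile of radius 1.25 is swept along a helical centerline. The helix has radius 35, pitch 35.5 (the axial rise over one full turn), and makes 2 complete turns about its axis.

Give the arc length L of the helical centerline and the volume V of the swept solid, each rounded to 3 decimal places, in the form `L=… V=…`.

L=445.517 V=2186.926

2πR = 2π·35 = 219.911486
per-turn = √(219.911486² + 35.5²) = √(48361.0616 + 1260.25) = √49621.3116 = 222.758415
L = 2 × 222.758415 = 445.516831
V = π·1.25² × L = 4.908739 × 445.516831 = 2186.925628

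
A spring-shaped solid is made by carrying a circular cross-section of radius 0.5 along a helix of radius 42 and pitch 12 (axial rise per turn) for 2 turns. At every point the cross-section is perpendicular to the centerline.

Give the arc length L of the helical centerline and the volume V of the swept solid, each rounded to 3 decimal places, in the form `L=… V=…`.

2πR = 2π·42 = 263.893783
per-turn = √(263.893783² + 12²) = √(69639.9287 + 144) = √69783.9287 = 264.166479
L = 2 × 264.166479 = 528.332958
V = π·0.5² × L = 0.785398 × 528.332958 = 414.951735

L=528.333 V=414.952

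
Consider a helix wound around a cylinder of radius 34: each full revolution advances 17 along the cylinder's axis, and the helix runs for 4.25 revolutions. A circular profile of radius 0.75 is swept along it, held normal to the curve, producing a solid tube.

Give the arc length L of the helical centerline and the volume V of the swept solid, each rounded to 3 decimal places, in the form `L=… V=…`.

L=910.790 V=1609.500

2πR = 2π·34 = 213.628300
per-turn = √(213.628300² + 17²) = √(45637.0508 + 289) = √45926.0508 = 214.303641
L = 4.25 × 214.303641 = 910.790476
V = π·0.75² × L = 1.767146 × 910.790476 = 1609.499626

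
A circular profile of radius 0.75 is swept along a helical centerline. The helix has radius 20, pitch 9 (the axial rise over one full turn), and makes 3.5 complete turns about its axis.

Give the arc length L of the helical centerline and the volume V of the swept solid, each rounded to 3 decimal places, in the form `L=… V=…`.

L=440.950 V=779.222

2πR = 2π·20 = 125.663706
per-turn = √(125.663706² + 9²) = √(15791.3670 + 81) = √15872.3670 = 125.985583
L = 3.5 × 125.985583 = 440.949539
V = π·0.75² × L = 1.767146 × 440.949539 = 779.222156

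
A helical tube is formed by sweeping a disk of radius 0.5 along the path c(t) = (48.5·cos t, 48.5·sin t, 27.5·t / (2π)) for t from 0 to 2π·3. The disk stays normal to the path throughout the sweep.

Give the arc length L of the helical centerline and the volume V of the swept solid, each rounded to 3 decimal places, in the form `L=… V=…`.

2πR = 2π·48.5 = 304.734487
per-turn = √(304.734487² + 27.5²) = √(92863.1078 + 756.25) = √93619.3578 = 305.972806
L = 3 × 305.972806 = 917.918417
V = π·0.5² × L = 0.785398 × 917.918417 = 720.931439

L=917.918 V=720.931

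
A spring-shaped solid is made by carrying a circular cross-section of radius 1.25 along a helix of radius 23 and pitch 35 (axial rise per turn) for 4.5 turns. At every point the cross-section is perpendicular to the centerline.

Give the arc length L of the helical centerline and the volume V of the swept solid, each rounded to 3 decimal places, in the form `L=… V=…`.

2πR = 2π·23 = 144.513262
per-turn = √(144.513262² + 35²) = √(20884.0829 + 1225) = √22109.0829 = 148.691233
L = 4.5 × 148.691233 = 669.110551
V = π·1.25² × L = 4.908739 × 669.110551 = 3284.488735

L=669.111 V=3284.489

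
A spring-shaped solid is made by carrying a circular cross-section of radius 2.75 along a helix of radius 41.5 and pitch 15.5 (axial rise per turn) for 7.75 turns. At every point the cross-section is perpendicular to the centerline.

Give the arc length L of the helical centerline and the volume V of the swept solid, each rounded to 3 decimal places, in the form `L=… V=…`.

2πR = 2π·41.5 = 260.752190
per-turn = √(260.752190² + 15.5²) = √(67991.7047 + 240.25) = √68231.9547 = 261.212470
L = 7.75 × 261.212470 = 2024.396646
V = π·2.75² × L = 23.758294 × 2024.396646 = 48096.211585

L=2024.397 V=48096.212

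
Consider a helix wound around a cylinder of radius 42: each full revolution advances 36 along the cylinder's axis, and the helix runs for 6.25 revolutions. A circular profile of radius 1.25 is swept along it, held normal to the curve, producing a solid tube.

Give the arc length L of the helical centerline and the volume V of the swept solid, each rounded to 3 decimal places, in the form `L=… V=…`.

L=1664.612 V=8171.147

2πR = 2π·42 = 263.893783
per-turn = √(263.893783² + 36²) = √(69639.9287 + 1296) = √70935.9287 = 266.337997
L = 6.25 × 266.337997 = 1664.612481
V = π·1.25² × L = 4.908739 × 1664.612481 = 8171.147410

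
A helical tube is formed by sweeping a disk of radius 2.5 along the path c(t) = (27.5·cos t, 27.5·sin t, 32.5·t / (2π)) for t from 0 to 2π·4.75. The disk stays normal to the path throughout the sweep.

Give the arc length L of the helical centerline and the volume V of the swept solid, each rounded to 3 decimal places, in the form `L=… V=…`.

L=835.133 V=16397.803

2πR = 2π·27.5 = 172.787596
per-turn = √(172.787596² + 32.5²) = √(29855.5533 + 1056.25) = √30911.8033 = 175.817528
L = 4.75 × 175.817528 = 835.133260
V = π·2.5² × L = 19.634954 × 835.133260 = 16397.803218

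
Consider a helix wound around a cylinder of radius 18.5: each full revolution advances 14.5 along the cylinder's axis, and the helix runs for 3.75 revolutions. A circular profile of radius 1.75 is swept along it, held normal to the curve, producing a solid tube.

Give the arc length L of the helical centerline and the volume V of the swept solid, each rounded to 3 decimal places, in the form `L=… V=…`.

L=439.274 V=4226.314

2πR = 2π·18.5 = 116.238928
per-turn = √(116.238928² + 14.5²) = √(13511.4884 + 210.25) = √13721.7384 = 117.139824
L = 3.75 × 117.139824 = 439.274341
V = π·1.75² × L = 9.621128 × 439.274341 = 4226.314442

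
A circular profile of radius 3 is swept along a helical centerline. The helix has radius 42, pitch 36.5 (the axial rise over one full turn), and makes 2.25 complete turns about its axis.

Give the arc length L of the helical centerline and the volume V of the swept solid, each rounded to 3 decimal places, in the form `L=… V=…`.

L=599.414 V=16948.020

2πR = 2π·42 = 263.893783
per-turn = √(263.893783² + 36.5²) = √(69639.9287 + 1332.25) = √70972.1787 = 266.406041
L = 2.25 × 266.406041 = 599.413592
V = π·3² × L = 28.274334 × 599.413592 = 16948.020038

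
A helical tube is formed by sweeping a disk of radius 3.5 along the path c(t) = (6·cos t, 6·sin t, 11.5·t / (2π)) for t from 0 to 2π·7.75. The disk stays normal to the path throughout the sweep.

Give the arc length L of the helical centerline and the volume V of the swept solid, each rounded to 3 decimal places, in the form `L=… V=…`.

L=305.459 V=11755.457

2πR = 2π·6 = 37.699112
per-turn = √(37.699112² + 11.5²) = √(1421.2230 + 132.25) = √1553.4730 = 39.414122
L = 7.75 × 39.414122 = 305.459448
V = π·3.5² × L = 38.484510 × 305.459448 = 11755.457165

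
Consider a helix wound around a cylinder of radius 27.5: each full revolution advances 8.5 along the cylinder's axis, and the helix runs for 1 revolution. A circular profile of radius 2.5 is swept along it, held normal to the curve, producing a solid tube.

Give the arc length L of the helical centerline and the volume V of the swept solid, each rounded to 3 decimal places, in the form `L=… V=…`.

L=172.997 V=3396.779

2πR = 2π·27.5 = 172.787596
per-turn = √(172.787596² + 8.5²) = √(29855.5533 + 72.25) = √29927.8033 = 172.996541
L = 1 × 172.996541 = 172.996541
V = π·2.5² × L = 19.634954 × 172.996541 = 3396.779146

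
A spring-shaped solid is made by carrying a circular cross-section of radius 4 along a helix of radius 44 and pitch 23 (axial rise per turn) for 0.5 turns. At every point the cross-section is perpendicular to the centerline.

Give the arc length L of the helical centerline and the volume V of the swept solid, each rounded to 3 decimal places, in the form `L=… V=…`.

L=138.708 V=6972.205

2πR = 2π·44 = 276.460154
per-turn = √(276.460154² + 23²) = √(76430.2165 + 529) = √76959.2165 = 277.415242
L = 0.5 × 277.415242 = 138.707621
V = π·4² × L = 50.265482 × 138.707621 = 6972.205490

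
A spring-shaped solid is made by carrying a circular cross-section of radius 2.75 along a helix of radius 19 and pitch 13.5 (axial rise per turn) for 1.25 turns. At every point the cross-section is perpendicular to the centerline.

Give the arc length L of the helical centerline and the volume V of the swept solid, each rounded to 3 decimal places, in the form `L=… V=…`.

L=150.177 V=3567.944

2πR = 2π·19 = 119.380521
per-turn = √(119.380521² + 13.5²) = √(14251.7088 + 182.25) = √14433.9588 = 120.141411
L = 1.25 × 120.141411 = 150.176764
V = π·2.75² × L = 23.758294 × 150.176764 = 3567.943786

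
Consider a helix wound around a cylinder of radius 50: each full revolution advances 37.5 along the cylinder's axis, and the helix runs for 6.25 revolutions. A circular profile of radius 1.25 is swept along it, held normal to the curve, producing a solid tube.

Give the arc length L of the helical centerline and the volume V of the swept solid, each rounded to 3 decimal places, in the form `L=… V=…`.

L=1977.434 V=9706.707

2πR = 2π·50 = 314.159265
per-turn = √(314.159265² + 37.5²) = √(98696.0440 + 1406.25) = √100102.2940 = 316.389466
L = 6.25 × 316.389466 = 1977.434161
V = π·1.25² × L = 4.908739 × 1977.434161 = 9706.707238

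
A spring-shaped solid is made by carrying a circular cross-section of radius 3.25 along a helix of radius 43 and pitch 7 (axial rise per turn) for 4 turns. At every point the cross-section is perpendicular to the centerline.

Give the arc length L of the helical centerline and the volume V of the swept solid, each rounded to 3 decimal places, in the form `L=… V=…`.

2πR = 2π·43 = 270.176968
per-turn = √(270.176968² + 7²) = √(72995.5942 + 49) = √73044.5942 = 270.267634
L = 4 × 270.267634 = 1081.070537
V = π·3.25² × L = 33.183072 × 1081.070537 = 35873.241909

L=1081.071 V=35873.242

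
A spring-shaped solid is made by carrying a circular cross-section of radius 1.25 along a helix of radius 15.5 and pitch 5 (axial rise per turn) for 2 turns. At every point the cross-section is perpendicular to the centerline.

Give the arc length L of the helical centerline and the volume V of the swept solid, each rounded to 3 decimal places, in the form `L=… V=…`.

2πR = 2π·15.5 = 97.389372
per-turn = √(97.389372² + 5²) = √(9484.6898 + 25) = √9509.6898 = 97.517639
L = 2 × 97.517639 = 195.035277
V = π·1.25² × L = 4.908739 × 195.035277 = 957.377178

L=195.035 V=957.377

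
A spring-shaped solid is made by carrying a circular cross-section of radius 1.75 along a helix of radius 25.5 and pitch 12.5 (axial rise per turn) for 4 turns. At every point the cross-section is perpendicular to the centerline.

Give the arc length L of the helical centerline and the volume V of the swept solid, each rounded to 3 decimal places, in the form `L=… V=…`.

2πR = 2π·25.5 = 160.221225
per-turn = √(160.221225² + 12.5²) = √(25670.8410 + 156.25) = √25827.0910 = 160.708093
L = 4 × 160.708093 = 642.832371
V = π·1.75² × L = 9.621128 × 642.832371 = 6184.772200

L=642.832 V=6184.772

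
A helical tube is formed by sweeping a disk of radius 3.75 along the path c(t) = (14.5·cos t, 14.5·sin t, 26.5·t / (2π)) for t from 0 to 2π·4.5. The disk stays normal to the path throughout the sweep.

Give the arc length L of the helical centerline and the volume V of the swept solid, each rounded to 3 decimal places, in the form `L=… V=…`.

L=426.969 V=18862.906

2πR = 2π·14.5 = 91.106187
per-turn = √(91.106187² + 26.5²) = √(8300.3373 + 702.25) = √9002.5873 = 94.881965
L = 4.5 × 94.881965 = 426.968843
V = π·3.75² × L = 44.178647 × 426.968843 = 18862.905661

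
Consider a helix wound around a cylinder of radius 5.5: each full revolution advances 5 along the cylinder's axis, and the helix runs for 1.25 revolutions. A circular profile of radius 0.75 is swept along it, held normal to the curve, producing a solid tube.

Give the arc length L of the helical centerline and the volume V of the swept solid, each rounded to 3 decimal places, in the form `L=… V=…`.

L=43.647 V=77.130

2πR = 2π·5.5 = 34.557519
per-turn = √(34.557519² + 5²) = √(1194.2221 + 25) = √1219.2221 = 34.917361
L = 1.25 × 34.917361 = 43.646702
V = π·0.75² × L = 1.767146 × 43.646702 = 77.130089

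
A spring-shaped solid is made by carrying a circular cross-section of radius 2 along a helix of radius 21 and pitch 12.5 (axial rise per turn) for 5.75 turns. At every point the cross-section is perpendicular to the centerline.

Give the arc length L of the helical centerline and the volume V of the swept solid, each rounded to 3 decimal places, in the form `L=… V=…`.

2πR = 2π·21 = 131.946891
per-turn = √(131.946891² + 12.5²) = √(17409.9822 + 156.25) = √17566.2322 = 132.537663
L = 5.75 × 132.537663 = 762.091563
V = π·2² × L = 12.566371 × 762.091563 = 9576.725027

L=762.092 V=9576.725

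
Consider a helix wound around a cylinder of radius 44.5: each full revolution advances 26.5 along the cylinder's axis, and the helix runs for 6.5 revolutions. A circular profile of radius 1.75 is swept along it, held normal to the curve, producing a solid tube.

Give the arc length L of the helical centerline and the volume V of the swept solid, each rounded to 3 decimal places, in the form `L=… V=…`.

2πR = 2π·44.5 = 279.601746
per-turn = √(279.601746² + 26.5²) = √(78177.1365 + 702.25) = √78879.3865 = 280.854743
L = 6.5 × 280.854743 = 1825.555827
V = π·1.75² × L = 9.621128 × 1825.555827 = 17563.905374

L=1825.556 V=17563.905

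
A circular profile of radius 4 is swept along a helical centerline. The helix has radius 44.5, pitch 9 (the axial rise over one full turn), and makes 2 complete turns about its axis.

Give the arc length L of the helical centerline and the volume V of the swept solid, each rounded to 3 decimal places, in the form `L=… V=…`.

L=559.493 V=28123.191

2πR = 2π·44.5 = 279.601746
per-turn = √(279.601746² + 9²) = √(78177.1365 + 81) = √78258.1365 = 279.746558
L = 2 × 279.746558 = 559.493115
V = π·4² × L = 50.265482 × 559.493115 = 28123.191362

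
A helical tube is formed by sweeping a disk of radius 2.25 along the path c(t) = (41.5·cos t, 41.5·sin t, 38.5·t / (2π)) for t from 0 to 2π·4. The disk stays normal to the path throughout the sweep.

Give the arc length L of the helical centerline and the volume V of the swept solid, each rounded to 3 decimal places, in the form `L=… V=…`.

L=1054.316 V=16768.179

2πR = 2π·41.5 = 260.752190
per-turn = √(260.752190² + 38.5²) = √(67991.7047 + 1482.25) = √69473.9547 = 263.579124
L = 4 × 263.579124 = 1054.316497
V = π·2.25² × L = 15.904313 × 1054.316497 = 16768.179365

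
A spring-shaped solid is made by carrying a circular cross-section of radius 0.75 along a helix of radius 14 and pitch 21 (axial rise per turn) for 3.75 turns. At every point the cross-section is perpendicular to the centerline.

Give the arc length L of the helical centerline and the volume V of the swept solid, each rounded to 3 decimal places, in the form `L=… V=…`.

2πR = 2π·14 = 87.964594
per-turn = √(87.964594² + 21²) = √(7737.7699 + 441) = √8178.7699 = 90.436552
L = 3.75 × 90.436552 = 339.137068
V = π·0.75² × L = 1.767146 × 339.137068 = 599.304669

L=339.137 V=599.305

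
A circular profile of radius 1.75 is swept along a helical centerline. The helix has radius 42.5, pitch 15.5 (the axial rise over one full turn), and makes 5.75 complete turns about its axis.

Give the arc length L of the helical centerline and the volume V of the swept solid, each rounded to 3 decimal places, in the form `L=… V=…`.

2πR = 2π·42.5 = 267.035376
per-turn = √(267.035376² + 15.5²) = √(71307.8918 + 240.25) = √71548.1418 = 267.484844
L = 5.75 × 267.484844 = 1538.037853
V = π·1.75² × L = 9.621128 × 1538.037853 = 14797.658289

L=1538.038 V=14797.658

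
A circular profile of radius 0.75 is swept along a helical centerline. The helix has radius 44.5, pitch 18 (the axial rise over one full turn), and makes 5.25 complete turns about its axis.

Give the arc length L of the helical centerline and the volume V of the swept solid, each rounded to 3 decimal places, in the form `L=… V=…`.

2πR = 2π·44.5 = 279.601746
per-turn = √(279.601746² + 18²) = √(78177.1365 + 324) = √78501.1365 = 280.180543
L = 5.25 × 280.180543 = 1470.947849
V = π·0.75² × L = 1.767146 × 1470.947849 = 2599.379412

L=1470.948 V=2599.379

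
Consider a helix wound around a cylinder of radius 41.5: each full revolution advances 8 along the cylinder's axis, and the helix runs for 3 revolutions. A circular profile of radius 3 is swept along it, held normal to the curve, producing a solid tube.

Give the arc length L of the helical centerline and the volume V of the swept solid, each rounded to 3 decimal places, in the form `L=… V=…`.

L=782.625 V=22128.191

2πR = 2π·41.5 = 260.752190
per-turn = √(260.752190² + 8²) = √(67991.7047 + 64) = √68055.7047 = 260.874883
L = 3 × 260.874883 = 782.624650
V = π·3² × L = 28.274334 × 782.624650 = 22128.190653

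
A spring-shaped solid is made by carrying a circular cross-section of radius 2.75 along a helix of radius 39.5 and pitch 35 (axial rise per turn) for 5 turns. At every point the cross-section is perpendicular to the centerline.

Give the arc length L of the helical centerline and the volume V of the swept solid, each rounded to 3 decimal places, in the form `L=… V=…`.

2πR = 2π·39.5 = 248.185820
per-turn = √(248.185820² + 35²) = √(61596.2011 + 1225) = √62821.2011 = 250.641579
L = 5 × 250.641579 = 1253.207894
V = π·2.75² × L = 23.758294 × 1253.207894 = 29774.082154

L=1253.208 V=29774.082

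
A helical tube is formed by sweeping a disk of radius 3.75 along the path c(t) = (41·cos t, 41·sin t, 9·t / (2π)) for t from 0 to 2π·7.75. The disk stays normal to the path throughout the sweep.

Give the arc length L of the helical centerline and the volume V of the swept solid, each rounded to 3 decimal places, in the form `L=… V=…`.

2πR = 2π·41 = 257.610598
per-turn = √(257.610598² + 9²) = √(66363.2200 + 81) = √66444.2200 = 257.767764
L = 7.75 × 257.767764 = 1997.700169
V = π·3.75² × L = 44.178647 × 1997.700169 = 88255.689940

L=1997.700 V=88255.690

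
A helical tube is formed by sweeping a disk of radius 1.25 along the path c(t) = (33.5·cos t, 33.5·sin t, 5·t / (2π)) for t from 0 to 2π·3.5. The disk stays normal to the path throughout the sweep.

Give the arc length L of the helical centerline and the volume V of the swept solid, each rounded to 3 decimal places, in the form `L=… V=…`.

L=736.911 V=3617.305

2πR = 2π·33.5 = 210.486708
per-turn = √(210.486708² + 5²) = √(44304.6542 + 25) = √44329.6542 = 210.546086
L = 3.5 × 210.546086 = 736.911300
V = π·1.25² × L = 4.908739 × 736.911300 = 3617.304883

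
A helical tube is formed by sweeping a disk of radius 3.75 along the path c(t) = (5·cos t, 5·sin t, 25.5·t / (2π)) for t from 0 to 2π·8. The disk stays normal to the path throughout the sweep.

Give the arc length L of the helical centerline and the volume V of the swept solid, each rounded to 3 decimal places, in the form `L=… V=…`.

L=323.700 V=14300.613

2πR = 2π·5 = 31.415927
per-turn = √(31.415927² + 25.5²) = √(986.9604 + 650.25) = √1637.2104 = 40.462457
L = 8 × 40.462457 = 323.699657
V = π·3.75² × L = 44.178647 × 323.699657 = 14300.612796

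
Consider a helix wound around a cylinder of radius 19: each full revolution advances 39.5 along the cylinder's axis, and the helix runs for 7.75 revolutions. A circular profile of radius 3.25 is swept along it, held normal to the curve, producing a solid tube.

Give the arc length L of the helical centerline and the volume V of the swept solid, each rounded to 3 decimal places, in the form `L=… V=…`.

2πR = 2π·19 = 119.380521
per-turn = √(119.380521² + 39.5²) = √(14251.7088 + 1560.25) = √15811.9588 = 125.745611
L = 7.75 × 125.745611 = 974.528487
V = π·3.25² × L = 33.183072 × 974.528487 = 32337.849356

L=974.528 V=32337.849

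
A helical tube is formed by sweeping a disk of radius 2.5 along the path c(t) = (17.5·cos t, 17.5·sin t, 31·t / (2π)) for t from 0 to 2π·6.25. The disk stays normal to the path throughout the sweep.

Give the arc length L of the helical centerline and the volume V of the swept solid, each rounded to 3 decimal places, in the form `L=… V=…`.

2πR = 2π·17.5 = 109.955743
per-turn = √(109.955743² + 31²) = √(12090.2654 + 961) = √13051.2654 = 114.242135
L = 6.25 × 114.242135 = 714.013343
V = π·2.5² × L = 19.634954 × 714.013343 = 14019.619211

L=714.013 V=14019.619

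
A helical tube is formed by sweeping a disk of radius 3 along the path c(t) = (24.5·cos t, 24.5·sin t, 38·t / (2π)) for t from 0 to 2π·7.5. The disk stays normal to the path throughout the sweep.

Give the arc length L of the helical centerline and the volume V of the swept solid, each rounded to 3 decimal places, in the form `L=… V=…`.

2πR = 2π·24.5 = 153.938040
per-turn = √(153.938040² + 38²) = √(23696.9202 + 1444) = √25140.9202 = 158.558885
L = 7.5 × 158.558885 = 1189.191641
V = π·3² × L = 28.274334 × 1189.191641 = 33623.601512

L=1189.192 V=33623.602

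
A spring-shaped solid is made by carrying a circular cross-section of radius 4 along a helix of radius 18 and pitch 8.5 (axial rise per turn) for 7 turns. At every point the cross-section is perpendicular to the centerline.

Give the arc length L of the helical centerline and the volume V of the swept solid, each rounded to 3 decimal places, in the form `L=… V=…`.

L=793.914 V=39906.476

2πR = 2π·18 = 113.097336
per-turn = √(113.097336² + 8.5²) = √(12791.0073 + 72.25) = √12863.2573 = 113.416301
L = 7 × 113.416301 = 793.914106
V = π·4² × L = 50.265482 × 793.914106 = 39906.475574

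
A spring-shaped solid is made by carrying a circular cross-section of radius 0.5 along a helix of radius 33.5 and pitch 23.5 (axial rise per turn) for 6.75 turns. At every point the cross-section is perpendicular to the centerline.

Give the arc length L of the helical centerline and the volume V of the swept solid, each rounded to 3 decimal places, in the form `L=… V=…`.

L=1429.613 V=1122.815

2πR = 2π·33.5 = 210.486708
per-turn = √(210.486708² + 23.5²) = √(44304.6542 + 552.25) = √44856.9042 = 211.794486
L = 6.75 × 211.794486 = 1429.612778
V = π·0.5² × L = 0.785398 × 1429.612778 = 1122.815250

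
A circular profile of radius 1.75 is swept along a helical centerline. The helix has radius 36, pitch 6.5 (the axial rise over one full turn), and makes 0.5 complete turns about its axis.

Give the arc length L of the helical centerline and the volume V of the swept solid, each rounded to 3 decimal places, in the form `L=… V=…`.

L=113.144 V=1088.573

2πR = 2π·36 = 226.194671
per-turn = √(226.194671² + 6.5²) = √(51164.0292 + 42.25) = √51206.2792 = 226.288045
L = 0.5 × 226.288045 = 113.144022
V = π·1.75² × L = 9.621128 × 113.144022 = 1088.573066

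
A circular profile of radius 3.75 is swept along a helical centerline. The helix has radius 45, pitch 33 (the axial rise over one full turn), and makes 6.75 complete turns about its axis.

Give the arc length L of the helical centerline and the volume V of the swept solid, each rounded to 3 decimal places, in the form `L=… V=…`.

2πR = 2π·45 = 282.743339
per-turn = √(282.743339² + 33²) = √(79943.7956 + 1089) = √81032.7956 = 284.662600
L = 6.75 × 284.662600 = 1921.472548
V = π·3.75² × L = 44.178647 × 1921.472548 = 84888.056814

L=1921.473 V=84888.057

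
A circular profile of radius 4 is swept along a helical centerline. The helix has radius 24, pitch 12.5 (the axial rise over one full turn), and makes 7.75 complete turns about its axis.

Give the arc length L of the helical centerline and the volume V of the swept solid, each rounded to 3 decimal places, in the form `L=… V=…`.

2πR = 2π·24 = 150.796447
per-turn = √(150.796447² + 12.5²) = √(22739.5685 + 156.25) = √22895.8185 = 151.313643
L = 7.75 × 151.313643 = 1172.680733
V = π·4² × L = 50.265482 × 1172.680733 = 58945.362802

L=1172.681 V=58945.363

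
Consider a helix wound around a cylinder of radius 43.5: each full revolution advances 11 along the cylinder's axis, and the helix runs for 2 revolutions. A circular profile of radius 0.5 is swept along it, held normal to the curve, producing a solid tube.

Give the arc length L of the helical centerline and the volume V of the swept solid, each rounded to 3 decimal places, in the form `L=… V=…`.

2πR = 2π·43.5 = 273.318561
per-turn = √(273.318561² + 11²) = √(74703.0357 + 121) = √74824.0357 = 273.539825
L = 2 × 273.539825 = 547.079649
V = π·0.5² × L = 0.785398 × 547.079649 = 429.675352

L=547.080 V=429.675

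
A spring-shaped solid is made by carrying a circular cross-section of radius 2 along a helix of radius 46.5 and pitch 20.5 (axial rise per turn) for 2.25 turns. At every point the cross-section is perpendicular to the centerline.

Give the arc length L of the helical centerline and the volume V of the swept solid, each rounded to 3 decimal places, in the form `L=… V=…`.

L=658.994 V=8281.169

2πR = 2π·46.5 = 292.168117
per-turn = √(292.168117² + 20.5²) = √(85362.2085 + 420.25) = √85782.4585 = 292.886426
L = 2.25 × 292.886426 = 658.994458
V = π·2² × L = 12.566371 × 658.994458 = 8281.168595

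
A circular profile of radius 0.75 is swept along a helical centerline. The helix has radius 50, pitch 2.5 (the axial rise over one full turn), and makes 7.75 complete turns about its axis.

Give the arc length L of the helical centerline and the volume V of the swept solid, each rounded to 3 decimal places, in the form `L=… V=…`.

L=2434.811 V=4302.667

2πR = 2π·50 = 314.159265
per-turn = √(314.159265² + 2.5²) = √(98696.0440 + 6.25) = √98702.2940 = 314.169212
L = 7.75 × 314.169212 = 2434.811396
V = π·0.75² × L = 1.767146 × 2434.811396 = 4302.666897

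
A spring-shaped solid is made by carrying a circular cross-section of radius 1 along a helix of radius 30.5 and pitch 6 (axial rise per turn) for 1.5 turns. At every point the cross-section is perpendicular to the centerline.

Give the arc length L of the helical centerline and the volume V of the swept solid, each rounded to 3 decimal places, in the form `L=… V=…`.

2πR = 2π·30.5 = 191.637152
per-turn = √(191.637152² + 6²) = √(36724.7980 + 36) = √36760.7980 = 191.731056
L = 1.5 × 191.731056 = 287.596585
V = π·1² × L = 3.141593 × 287.596585 = 903.511317

L=287.597 V=903.511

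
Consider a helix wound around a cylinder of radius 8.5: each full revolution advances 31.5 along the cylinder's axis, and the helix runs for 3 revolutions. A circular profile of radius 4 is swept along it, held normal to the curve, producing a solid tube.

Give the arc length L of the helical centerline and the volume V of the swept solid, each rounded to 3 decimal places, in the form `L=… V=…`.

L=186.014 V=9350.068

2πR = 2π·8.5 = 53.407075
per-turn = √(53.407075² + 31.5²) = √(2852.3157 + 992.25) = √3844.5657 = 62.004562
L = 3 × 62.004562 = 186.013685
V = π·4² × L = 50.265482 × 186.013685 = 9350.067626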